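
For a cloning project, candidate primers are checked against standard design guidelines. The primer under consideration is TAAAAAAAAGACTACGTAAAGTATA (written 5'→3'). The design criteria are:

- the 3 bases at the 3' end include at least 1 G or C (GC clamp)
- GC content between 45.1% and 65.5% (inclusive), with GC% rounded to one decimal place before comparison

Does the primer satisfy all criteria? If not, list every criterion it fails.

Base counts: A=15, T=5, G=3, C=2 (length 25).
GC clamp: 3' end ATA has 0 G/C, need ≥1 ✗
GC content: GC 5/25 = 20.0%, outside 45.1–65.5% ✗

Fails: GC clamp, GC content.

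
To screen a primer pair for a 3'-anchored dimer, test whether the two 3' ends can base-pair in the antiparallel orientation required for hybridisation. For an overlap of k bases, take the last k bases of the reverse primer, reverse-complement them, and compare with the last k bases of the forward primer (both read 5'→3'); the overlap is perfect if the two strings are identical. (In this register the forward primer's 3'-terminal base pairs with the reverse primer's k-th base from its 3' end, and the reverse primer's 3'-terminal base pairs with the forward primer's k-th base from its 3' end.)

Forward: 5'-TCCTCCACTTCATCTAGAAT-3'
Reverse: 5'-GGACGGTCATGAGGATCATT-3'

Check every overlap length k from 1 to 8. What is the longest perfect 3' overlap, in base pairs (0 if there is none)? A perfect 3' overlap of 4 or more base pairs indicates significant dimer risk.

Last 8 bases (5'→3') — forward …TCTAGAAT, reverse …GGATCATT.
Reverse complement of the reverse primer's last 8 bases: AATGATCC; its first k bases are the reverse complement of the reverse primer's last k bases, so a perfect k-base overlap needs the forward primer's last k bases to equal them.
Comparing (forward last k vs required): k=1: T vs A ✗; k=2: AT vs AA ✗; k=3: AAT vs AAT ✓; k=4: GAAT vs AATG ✗; k=5: AGAAT vs AATGA ✗; k=6: TAGAAT vs AATGAT ✗; k=7: CTAGAAT vs AATGATC ✗; k=8: TCTAGAAT vs AATGATCC ✗.
Only k = 3 is perfect, so the longest perfect 3' overlap is 3.

Longest perfect overlap: 3 complementary base pairs; below the dimer-risk threshold (threshold 4).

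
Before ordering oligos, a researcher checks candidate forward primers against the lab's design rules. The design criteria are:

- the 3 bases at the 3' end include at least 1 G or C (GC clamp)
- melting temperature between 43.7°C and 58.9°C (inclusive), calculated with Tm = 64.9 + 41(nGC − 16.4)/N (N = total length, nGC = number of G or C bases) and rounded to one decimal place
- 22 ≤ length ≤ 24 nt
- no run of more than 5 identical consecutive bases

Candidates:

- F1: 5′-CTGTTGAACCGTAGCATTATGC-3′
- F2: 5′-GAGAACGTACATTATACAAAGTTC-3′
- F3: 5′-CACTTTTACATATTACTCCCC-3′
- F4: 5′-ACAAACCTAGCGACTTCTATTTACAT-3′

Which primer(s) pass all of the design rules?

F1 (22 nt, A=5 T=7 G=5 C=5): 3' end TGC has 2 G/C ✓; Tm = 64.9 + 41·(10 − 16.4)/22 = 53.0°C ✓; length 22 ✓; longest run = 2 ✓ — passes.
F2 (24 nt, A=10 T=6 G=4 C=4): 3' end TTC has 1 G/C ✓; Tm = 64.9 + 41·(8 − 16.4)/24 = 50.6°C ✓; length 24 ✓; longest run = 3 ✓ — passes.
F3 (21 nt, A=5 T=8 G=0 C=8): 3' end CCC has 3 G/C ✓; Tm = 64.9 + 41·(8 − 16.4)/21 = 48.5°C ✓; length 21, outside 22–24 ✗; longest run = 4 ✓ — fails.
F4 (26 nt, A=9 T=8 G=2 C=7): 3' end CAT has 1 G/C ✓; Tm = 64.9 + 41·(9 − 16.4)/26 = 53.2°C ✓; length 26, outside 22–24 ✗; longest run = 3 ✓ — fails.

F1 and F2.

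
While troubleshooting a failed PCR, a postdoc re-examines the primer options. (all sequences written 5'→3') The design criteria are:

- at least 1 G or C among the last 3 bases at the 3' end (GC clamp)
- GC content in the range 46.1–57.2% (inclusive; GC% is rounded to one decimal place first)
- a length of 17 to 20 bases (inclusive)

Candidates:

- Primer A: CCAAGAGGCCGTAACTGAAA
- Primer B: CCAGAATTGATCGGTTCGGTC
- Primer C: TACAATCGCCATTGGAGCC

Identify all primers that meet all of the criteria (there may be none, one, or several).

Primer A (20 nt, A=8 T=2 G=5 C=5): 3' end AAA has 0 G/C, need ≥1 ✗; GC 10/20 = 50.0% ✓; length 20 ✓ — fails.
Primer B (21 nt, A=4 T=6 G=6 C=5): 3' end GTC has 2 G/C ✓; GC 11/21 = 52.4% ✓; length 21, outside 17–20 ✗ — fails.
Primer C (19 nt, A=5 T=4 G=4 C=6): 3' end GCC has 3 G/C ✓; GC 10/19 = 52.6% ✓; length 19 ✓ — passes.

Primer C only.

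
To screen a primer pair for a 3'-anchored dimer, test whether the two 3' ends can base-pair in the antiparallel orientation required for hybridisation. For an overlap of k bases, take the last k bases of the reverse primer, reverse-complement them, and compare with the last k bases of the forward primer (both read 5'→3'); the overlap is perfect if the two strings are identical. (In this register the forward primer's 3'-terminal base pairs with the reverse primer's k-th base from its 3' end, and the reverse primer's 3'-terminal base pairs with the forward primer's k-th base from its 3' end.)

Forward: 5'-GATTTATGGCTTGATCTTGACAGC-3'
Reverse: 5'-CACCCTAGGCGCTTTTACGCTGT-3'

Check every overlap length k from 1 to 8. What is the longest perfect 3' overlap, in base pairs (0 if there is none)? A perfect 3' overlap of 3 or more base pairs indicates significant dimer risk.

Longest perfect overlap: 5 complementary base pairs; significant dimer risk (threshold 3).

Last 8 bases (5'→3') — forward …TTGACAGC, reverse …TACGCTGT.
Reverse complement of the reverse primer's last 8 bases: ACAGCGTA; its first k bases are the reverse complement of the reverse primer's last k bases, so a perfect k-base overlap needs the forward primer's last k bases to equal them.
Comparing (forward last k vs required): k=1: C vs A ✗; k=2: GC vs AC ✗; k=3: AGC vs ACA ✗; k=4: CAGC vs ACAG ✗; k=5: ACAGC vs ACAGC ✓; k=6: GACAGC vs ACAGCG ✗; k=7: TGACAGC vs ACAGCGT ✗; k=8: TTGACAGC vs ACAGCGTA ✗.
Only k = 5 is perfect, so the longest perfect 3' overlap is 5.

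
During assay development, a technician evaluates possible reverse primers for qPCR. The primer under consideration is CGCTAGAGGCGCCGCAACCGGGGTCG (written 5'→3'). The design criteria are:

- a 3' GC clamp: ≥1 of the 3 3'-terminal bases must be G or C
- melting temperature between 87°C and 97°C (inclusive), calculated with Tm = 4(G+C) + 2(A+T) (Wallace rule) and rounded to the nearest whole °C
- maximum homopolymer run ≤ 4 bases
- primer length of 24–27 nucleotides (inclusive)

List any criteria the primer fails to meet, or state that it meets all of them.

Meets all criteria.

Base counts: A=4, T=2, G=11, C=9 (length 26).
GC clamp: 3' end TCG has 2 G/C ✓
Tm: Tm = 2·6 + 4·20 = 92°C ✓
homopolymer run: longest run = 4 ✓
length: length 26 ✓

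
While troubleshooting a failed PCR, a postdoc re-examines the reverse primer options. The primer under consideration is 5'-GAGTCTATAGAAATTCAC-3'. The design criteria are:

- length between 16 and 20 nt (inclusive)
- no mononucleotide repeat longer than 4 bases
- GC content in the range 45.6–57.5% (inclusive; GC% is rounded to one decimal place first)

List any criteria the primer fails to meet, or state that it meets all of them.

Base counts: A=7, T=5, G=3, C=3 (length 18).
length: length 18 ✓
homopolymer run: longest run = 3 ✓
GC content: GC 6/18 = 33.3%, outside 45.6–57.5% ✗

Fails: GC content.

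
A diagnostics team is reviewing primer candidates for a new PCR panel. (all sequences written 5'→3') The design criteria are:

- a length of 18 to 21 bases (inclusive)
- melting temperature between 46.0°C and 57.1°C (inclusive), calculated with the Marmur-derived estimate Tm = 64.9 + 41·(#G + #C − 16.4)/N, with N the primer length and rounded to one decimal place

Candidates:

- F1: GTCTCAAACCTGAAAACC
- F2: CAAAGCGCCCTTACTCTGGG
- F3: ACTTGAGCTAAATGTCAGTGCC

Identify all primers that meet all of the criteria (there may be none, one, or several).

F1 (18 nt, A=7 T=3 G=2 C=6): length 18 ✓; Tm = 64.9 + 41·(8 − 16.4)/18 = 45.8°C, outside 46.0–57.1°C ✗ — fails.
F2 (20 nt, A=4 T=4 G=5 C=7): length 20 ✓; Tm = 64.9 + 41·(12 − 16.4)/20 = 55.9°C ✓ — passes.
F3 (22 nt, A=6 T=6 G=5 C=5): length 22, outside 18–21 ✗; Tm = 64.9 + 41·(10 − 16.4)/22 = 53.0°C ✓ — fails.

F2 only.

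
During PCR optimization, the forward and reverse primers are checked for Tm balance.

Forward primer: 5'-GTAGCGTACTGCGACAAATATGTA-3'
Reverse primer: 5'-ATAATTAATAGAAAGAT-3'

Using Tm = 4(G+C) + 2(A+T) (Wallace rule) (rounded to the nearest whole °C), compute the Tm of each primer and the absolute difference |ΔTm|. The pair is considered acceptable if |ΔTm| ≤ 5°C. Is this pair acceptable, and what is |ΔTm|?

|ΔTm| = 30°C; the pair is not acceptable.

Forward: A=8 T=6 G=6 C=4 → Tm = 2·14 + 4·10 = 68°C.
Reverse: A=10 T=5 G=2 C=0 → Tm = 2·15 + 4·2 = 38°C.
|ΔTm| = |68 − 38| = 30°C, > 5°C.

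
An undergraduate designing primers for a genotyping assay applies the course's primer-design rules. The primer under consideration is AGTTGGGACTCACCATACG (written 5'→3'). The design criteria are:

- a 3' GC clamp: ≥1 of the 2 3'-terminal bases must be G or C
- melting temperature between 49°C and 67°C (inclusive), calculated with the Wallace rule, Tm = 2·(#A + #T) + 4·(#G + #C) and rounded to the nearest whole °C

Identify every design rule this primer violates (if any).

Base counts: A=5, T=4, G=5, C=5 (length 19).
GC clamp: 3' end CG has 2 G/C ✓
Tm: Tm = 2·9 + 4·10 = 58°C ✓

Meets all criteria.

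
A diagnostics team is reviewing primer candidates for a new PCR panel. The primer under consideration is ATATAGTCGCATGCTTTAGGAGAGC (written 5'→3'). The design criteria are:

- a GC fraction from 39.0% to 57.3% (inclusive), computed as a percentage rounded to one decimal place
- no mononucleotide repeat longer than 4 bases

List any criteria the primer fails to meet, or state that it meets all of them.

Base counts: A=7, T=7, G=7, C=4 (length 25).
GC content: GC 11/25 = 44.0% ✓
homopolymer run: longest run = 3 ✓

Meets all criteria.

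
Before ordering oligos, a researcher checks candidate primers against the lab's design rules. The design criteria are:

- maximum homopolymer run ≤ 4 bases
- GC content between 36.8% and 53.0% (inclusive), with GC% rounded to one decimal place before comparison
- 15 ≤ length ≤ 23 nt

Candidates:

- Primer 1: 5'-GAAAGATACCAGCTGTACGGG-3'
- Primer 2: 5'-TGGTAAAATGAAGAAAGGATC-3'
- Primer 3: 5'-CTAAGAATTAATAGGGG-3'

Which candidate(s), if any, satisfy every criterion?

Primer 1 only.

Primer 1 (21 nt, A=7 T=3 G=7 C=4): longest run = 3 ✓; GC 11/21 = 52.4% ✓; length 21 ✓ — passes.
Primer 2 (21 nt, A=10 T=4 G=6 C=1): longest run = 4 ✓; GC 7/21 = 33.3%, outside 36.8–53.0% ✗; length 21 ✓ — fails.
Primer 3 (17 nt, A=7 T=4 G=5 C=1): longest run = 4 ✓; GC 6/17 = 35.3%, outside 36.8–53.0% ✗; length 17 ✓ — fails.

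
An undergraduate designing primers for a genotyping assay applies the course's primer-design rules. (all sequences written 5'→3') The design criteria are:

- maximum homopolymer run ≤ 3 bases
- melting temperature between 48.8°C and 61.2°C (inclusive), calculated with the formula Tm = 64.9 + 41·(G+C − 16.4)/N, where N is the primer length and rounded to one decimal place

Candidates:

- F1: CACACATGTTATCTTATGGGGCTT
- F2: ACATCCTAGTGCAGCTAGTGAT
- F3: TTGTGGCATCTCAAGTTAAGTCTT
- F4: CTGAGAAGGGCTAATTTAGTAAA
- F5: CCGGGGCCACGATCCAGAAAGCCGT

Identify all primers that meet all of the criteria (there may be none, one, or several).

F2, F3 and F4.

F1 (24 nt, A=5 T=9 G=5 C=5): longest run = 4, exceeds 3 ✗; Tm = 64.9 + 41·(10 − 16.4)/24 = 54.0°C ✓ — fails.
F2 (22 nt, A=6 T=6 G=5 C=5): longest run = 2 ✓; Tm = 64.9 + 41·(10 − 16.4)/22 = 53.0°C ✓ — passes.
F3 (24 nt, A=5 T=10 G=5 C=4): longest run = 2 ✓; Tm = 64.9 + 41·(9 − 16.4)/24 = 52.3°C ✓ — passes.
F4 (23 nt, A=9 T=6 G=6 C=2): longest run = 3 ✓; Tm = 64.9 + 41·(8 − 16.4)/23 = 49.9°C ✓ — passes.
F5 (25 nt, A=6 T=2 G=8 C=9): longest run = 4, exceeds 3 ✗; Tm = 64.9 + 41·(17 − 16.4)/25 = 65.9°C, outside 48.8–61.2°C ✗ — fails.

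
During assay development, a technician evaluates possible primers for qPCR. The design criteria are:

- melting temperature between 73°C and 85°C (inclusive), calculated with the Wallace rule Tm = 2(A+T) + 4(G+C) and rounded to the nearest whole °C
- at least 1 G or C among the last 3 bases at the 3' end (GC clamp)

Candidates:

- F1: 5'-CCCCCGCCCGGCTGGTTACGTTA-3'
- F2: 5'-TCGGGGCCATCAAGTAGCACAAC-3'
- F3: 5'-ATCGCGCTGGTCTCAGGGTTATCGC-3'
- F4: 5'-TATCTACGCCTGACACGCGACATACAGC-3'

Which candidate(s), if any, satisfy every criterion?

F3 only.

F1 (23 nt, A=2 T=5 G=6 C=10): Tm = 2·7 + 4·16 = 78°C ✓; 3' end TTA has 0 G/C, need ≥1 ✗ — fails.
F2 (23 nt, A=7 T=3 G=6 C=7): Tm = 2·10 + 4·13 = 72°C, outside 73–85°C ✗; 3' end AAC has 1 G/C ✓ — fails.
F3 (25 nt, A=3 T=7 G=8 C=7): Tm = 2·10 + 4·15 = 80°C ✓; 3' end CGC has 3 G/C ✓ — passes.
F4 (28 nt, A=8 T=5 G=5 C=10): Tm = 2·13 + 4·15 = 86°C, outside 73–85°C ✗; 3' end AGC has 2 G/C ✓ — fails.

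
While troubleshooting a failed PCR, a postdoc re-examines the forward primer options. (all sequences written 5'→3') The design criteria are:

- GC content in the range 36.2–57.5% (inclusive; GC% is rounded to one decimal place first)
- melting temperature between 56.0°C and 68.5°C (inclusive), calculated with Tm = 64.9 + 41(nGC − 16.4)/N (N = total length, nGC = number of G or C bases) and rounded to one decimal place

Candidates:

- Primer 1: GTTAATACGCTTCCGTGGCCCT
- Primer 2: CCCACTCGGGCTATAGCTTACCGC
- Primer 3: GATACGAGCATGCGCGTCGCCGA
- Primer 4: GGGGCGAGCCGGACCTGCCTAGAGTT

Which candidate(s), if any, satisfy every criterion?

Primer 1 (22 nt, A=3 T=7 G=5 C=7): GC 12/22 = 54.5% ✓; Tm = 64.9 + 41·(12 − 16.4)/22 = 56.7°C ✓ — passes.
Primer 2 (24 nt, A=4 T=5 G=5 C=10): GC 15/24 = 62.5%, outside 36.2–57.5% ✗; Tm = 64.9 + 41·(15 − 16.4)/24 = 62.5°C ✓ — fails.
Primer 3 (23 nt, A=5 T=3 G=8 C=7): GC 15/23 = 65.2%, outside 36.2–57.5% ✗; Tm = 64.9 + 41·(15 − 16.4)/23 = 62.4°C ✓ — fails.
Primer 4 (26 nt, A=4 T=4 G=11 C=7): GC 18/26 = 69.2%, outside 36.2–57.5% ✗; Tm = 64.9 + 41·(18 − 16.4)/26 = 67.4°C ✓ — fails.

Primer 1 only.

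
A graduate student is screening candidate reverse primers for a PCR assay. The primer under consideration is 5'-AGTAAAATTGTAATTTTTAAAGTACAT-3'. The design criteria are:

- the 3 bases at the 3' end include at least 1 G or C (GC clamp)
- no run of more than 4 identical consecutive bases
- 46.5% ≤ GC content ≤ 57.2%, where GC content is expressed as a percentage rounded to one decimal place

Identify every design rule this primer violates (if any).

Fails: homopolymer run, GC content.

Base counts: A=12, T=11, G=3, C=1 (length 27).
GC clamp: 3' end CAT has 1 G/C ✓
homopolymer run: longest run = 5, exceeds 4 ✗
GC content: GC 4/27 = 14.8%, outside 46.5–57.2% ✗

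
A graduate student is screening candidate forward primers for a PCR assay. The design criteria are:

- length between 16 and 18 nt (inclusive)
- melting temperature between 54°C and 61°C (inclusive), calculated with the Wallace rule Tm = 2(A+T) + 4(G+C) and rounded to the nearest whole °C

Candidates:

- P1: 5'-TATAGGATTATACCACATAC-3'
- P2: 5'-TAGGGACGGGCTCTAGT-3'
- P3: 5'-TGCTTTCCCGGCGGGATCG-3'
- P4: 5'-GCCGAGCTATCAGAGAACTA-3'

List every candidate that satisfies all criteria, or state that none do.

P1 (20 nt, A=8 T=6 G=2 C=4): length 20, outside 16–18 ✗; Tm = 2·14 + 4·6 = 52°C, outside 54–61°C ✗ — fails.
P2 (17 nt, A=3 T=4 G=7 C=3): length 17 ✓; Tm = 2·7 + 4·10 = 54°C ✓ — passes.
P3 (19 nt, A=1 T=5 G=7 C=6): length 19, outside 16–18 ✗; Tm = 2·6 + 4·13 = 64°C, outside 54–61°C ✗ — fails.
P4 (20 nt, A=7 T=3 G=5 C=5): length 20, outside 16–18 ✗; Tm = 2·10 + 4·10 = 60°C ✓ — fails.

P2 only.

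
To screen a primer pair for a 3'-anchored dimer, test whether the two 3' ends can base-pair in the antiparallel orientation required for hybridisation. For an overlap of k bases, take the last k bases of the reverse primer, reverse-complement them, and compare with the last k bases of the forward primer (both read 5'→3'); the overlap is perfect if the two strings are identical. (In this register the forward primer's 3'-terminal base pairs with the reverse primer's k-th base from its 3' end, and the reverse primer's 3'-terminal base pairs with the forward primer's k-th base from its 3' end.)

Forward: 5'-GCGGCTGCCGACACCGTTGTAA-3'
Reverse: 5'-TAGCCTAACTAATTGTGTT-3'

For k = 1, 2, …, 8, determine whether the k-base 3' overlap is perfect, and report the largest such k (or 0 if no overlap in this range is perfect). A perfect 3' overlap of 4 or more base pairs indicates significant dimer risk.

Last 8 bases (5'→3') — forward …CGTTGTAA, reverse …ATTGTGTT.
Reverse complement of the reverse primer's last 8 bases: AACACAAT; its first k bases are the reverse complement of the reverse primer's last k bases, so a perfect k-base overlap needs the forward primer's last k bases to equal them.
Comparing (forward last k vs required): k=1: A vs A ✓; k=2: AA vs AA ✓; k=3: TAA vs AAC ✗; k=4: GTAA vs AACA ✗; k=5: TGTAA vs AACAC ✗; k=6: TTGTAA vs AACACA ✗; k=7: GTTGTAA vs AACACAA ✗; k=8: CGTTGTAA vs AACACAAT ✗.
Perfect overlaps at k = 1, 2; the largest is 2.

Longest perfect overlap: 2 complementary base pairs; below the dimer-risk threshold (threshold 4).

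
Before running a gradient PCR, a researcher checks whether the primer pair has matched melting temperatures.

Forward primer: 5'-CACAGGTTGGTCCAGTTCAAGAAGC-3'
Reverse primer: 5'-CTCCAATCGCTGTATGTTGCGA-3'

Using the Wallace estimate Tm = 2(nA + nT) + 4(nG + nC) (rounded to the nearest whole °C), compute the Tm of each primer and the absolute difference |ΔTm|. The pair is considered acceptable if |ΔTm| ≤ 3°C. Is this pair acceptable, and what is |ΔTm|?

Forward: A=7 T=5 G=7 C=6 → Tm = 2·12 + 4·13 = 76°C.
Reverse: A=4 T=7 G=5 C=6 → Tm = 2·11 + 4·11 = 66°C.
|ΔTm| = |76 − 66| = 10°C, > 3°C.

|ΔTm| = 10°C; the pair is not acceptable.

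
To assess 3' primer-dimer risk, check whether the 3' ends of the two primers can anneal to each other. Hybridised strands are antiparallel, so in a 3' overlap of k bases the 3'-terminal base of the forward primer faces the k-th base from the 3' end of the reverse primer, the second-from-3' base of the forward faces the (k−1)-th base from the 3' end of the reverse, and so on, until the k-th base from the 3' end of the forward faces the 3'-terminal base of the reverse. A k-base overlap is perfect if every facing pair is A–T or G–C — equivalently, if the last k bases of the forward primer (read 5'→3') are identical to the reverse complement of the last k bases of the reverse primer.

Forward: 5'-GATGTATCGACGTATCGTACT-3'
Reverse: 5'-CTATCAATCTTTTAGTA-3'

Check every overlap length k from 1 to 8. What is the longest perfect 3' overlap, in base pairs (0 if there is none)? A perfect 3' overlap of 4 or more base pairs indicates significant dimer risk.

Last 8 bases (5'→3') — forward …ATCGTACT, reverse …TTTTAGTA.
Reverse complement of the reverse primer's last 8 bases: TACTAAAA; its first k bases are the reverse complement of the reverse primer's last k bases, so a perfect k-base overlap needs the forward primer's last k bases to equal them.
Comparing (forward last k vs required): k=1: T vs T ✓; k=2: CT vs TA ✗; k=3: ACT vs TAC ✗; k=4: TACT vs TACT ✓; k=5: GTACT vs TACTA ✗; k=6: CGTACT vs TACTAA ✗; k=7: TCGTACT vs TACTAAA ✗; k=8: ATCGTACT vs TACTAAAA ✗.
Perfect overlaps at k = 1, 4; the largest is 4.

Longest perfect overlap: 4 complementary base pairs; significant dimer risk (threshold 4).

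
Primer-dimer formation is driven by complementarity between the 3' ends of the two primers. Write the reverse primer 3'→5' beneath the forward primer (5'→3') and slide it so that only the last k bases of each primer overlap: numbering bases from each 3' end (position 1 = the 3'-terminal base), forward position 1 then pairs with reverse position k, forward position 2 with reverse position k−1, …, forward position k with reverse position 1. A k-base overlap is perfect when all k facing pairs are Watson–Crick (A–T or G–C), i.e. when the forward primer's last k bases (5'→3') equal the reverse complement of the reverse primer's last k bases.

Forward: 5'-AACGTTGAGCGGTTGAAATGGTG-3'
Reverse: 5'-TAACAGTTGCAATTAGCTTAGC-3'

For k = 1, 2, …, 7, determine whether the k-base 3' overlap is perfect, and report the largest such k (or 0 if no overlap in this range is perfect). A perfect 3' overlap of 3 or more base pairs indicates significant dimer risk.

Last 7 bases (5'→3') — forward …AATGGTG, reverse …GCTTAGC.
Reverse complement of the reverse primer's last 7 bases: GCTAAGC; its first k bases are the reverse complement of the reverse primer's last k bases, so a perfect k-base overlap needs the forward primer's last k bases to equal them.
Comparing (forward last k vs required): k=1: G vs G ✓; k=2: TG vs GC ✗; k=3: GTG vs GCT ✗; k=4: GGTG vs GCTA ✗; k=5: TGGTG vs GCTAA ✗; k=6: ATGGTG vs GCTAAG ✗; k=7: AATGGTG vs GCTAAGC ✗.
Only k = 1 is perfect, so the longest perfect 3' overlap is 1.

Longest perfect overlap: 1 complementary base pair; below the dimer-risk threshold (threshold 3).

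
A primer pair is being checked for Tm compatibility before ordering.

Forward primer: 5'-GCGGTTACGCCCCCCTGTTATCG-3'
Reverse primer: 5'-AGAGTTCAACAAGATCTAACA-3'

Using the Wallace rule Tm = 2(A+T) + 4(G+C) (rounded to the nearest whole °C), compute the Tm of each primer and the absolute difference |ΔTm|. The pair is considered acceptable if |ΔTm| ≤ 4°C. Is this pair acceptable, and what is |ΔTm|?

|ΔTm| = 20°C; the pair is not acceptable.

Forward: A=2 T=6 G=6 C=9 → Tm = 2·8 + 4·15 = 76°C.
Reverse: A=10 T=4 G=3 C=4 → Tm = 2·14 + 4·7 = 56°C.
|ΔTm| = |76 − 56| = 20°C, > 4°C.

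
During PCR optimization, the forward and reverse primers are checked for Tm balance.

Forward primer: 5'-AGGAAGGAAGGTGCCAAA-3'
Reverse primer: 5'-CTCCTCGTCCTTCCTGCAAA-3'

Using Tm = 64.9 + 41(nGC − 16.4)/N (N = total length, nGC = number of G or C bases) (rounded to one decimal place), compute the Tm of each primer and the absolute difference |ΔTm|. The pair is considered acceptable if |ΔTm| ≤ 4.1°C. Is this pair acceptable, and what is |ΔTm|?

Forward: G+C = 9, N = 18 → Tm = 64.9 + 41·(9 − 16.4)/18 = 48.0°C.
Reverse: G+C = 11, N = 20 → Tm = 64.9 + 41·(11 − 16.4)/20 = 53.8°C.
|ΔTm| = |48.0 − 53.8| = 5.8°C, > 4.1°C.

|ΔTm| = 5.8°C; the pair is not acceptable.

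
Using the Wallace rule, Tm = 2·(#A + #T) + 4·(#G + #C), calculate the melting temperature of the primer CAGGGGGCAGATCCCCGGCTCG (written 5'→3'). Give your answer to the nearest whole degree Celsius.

Base counts: A=3, T=2, G=9, C=8 (length 22).
Tm = 2·(3+2) + 4·(9+8) = 2·5 + 4·17 = 10 + 68 = 78°C.

78°C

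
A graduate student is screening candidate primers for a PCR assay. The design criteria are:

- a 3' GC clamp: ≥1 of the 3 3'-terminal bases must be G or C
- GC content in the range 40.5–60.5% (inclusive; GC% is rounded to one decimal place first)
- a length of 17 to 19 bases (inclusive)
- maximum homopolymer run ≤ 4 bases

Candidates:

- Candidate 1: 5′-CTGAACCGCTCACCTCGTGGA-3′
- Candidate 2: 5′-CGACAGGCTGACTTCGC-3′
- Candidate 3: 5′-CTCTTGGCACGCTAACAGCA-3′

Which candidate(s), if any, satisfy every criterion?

Candidate 1 (21 nt, A=4 T=4 G=5 C=8): 3' end GGA has 2 G/C ✓; GC 13/21 = 61.9%, outside 40.5–60.5% ✗; length 21, outside 17–19 ✗; longest run = 2 ✓ — fails.
Candidate 2 (17 nt, A=3 T=3 G=5 C=6): 3' end CGC has 3 G/C ✓; GC 11/17 = 64.7%, outside 40.5–60.5% ✗; length 17 ✓; longest run = 2 ✓ — fails.
Candidate 3 (20 nt, A=5 T=4 G=4 C=7): 3' end GCA has 2 G/C ✓; GC 11/20 = 55.0% ✓; length 20, outside 17–19 ✗; longest run = 2 ✓ — fails.

None of the candidates satisfy all criteria.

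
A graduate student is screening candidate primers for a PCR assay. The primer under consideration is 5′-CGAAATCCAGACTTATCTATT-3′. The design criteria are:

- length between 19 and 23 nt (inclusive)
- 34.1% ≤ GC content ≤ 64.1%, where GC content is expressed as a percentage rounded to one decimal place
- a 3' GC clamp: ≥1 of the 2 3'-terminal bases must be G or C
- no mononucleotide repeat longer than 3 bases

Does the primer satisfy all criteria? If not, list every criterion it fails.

Base counts: A=7, T=7, G=2, C=5 (length 21).
length: length 21 ✓
GC content: GC 7/21 = 33.3%, outside 34.1–64.1% ✗
GC clamp: 3' end TT has 0 G/C, need ≥1 ✗
homopolymer run: longest run = 3 ✓

Fails: GC content, GC clamp.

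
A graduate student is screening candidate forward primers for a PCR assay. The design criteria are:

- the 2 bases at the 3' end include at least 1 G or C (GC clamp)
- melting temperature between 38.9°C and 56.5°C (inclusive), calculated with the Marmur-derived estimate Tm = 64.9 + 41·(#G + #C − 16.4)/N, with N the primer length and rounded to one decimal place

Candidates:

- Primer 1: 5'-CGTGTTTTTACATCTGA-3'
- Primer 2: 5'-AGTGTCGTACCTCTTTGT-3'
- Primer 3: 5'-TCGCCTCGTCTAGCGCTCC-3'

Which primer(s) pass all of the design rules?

Primer 1 (17 nt, A=3 T=8 G=3 C=3): 3' end GA has 1 G/C ✓; Tm = 64.9 + 41·(6 − 16.4)/17 = 39.8°C ✓ — passes.
Primer 2 (18 nt, A=2 T=8 G=4 C=4): 3' end GT has 1 G/C ✓; Tm = 64.9 + 41·(8 − 16.4)/18 = 45.8°C ✓ — passes.
Primer 3 (19 nt, A=1 T=5 G=4 C=9): 3' end CC has 2 G/C ✓; Tm = 64.9 + 41·(13 − 16.4)/19 = 57.6°C, outside 38.9–56.5°C ✗ — fails.

Primer 1 and Primer 2.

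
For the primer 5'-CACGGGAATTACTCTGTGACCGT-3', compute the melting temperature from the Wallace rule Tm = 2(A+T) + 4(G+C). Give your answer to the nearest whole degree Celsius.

Base counts: A=5, T=6, G=6, C=6 (length 23).
Tm = 2·(5+6) + 4·(6+6) = 2·11 + 4·12 = 22 + 48 = 70°C.

70°C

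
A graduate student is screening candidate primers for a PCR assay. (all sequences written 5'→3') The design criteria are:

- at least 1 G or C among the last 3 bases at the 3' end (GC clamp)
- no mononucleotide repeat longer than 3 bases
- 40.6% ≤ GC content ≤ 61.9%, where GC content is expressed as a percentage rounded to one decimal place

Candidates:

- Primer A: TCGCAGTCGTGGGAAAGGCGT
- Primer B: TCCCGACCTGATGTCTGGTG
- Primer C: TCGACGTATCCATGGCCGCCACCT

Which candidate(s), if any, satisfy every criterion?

Primer A and Primer B.

Primer A (21 nt, A=4 T=4 G=9 C=4): 3' end CGT has 2 G/C ✓; longest run = 3 ✓; GC 13/21 = 61.9% ✓ — passes.
Primer B (20 nt, A=2 T=6 G=6 C=6): 3' end GTG has 2 G/C ✓; longest run = 3 ✓; GC 12/20 = 60.0% ✓ — passes.
Primer C (24 nt, A=4 T=5 G=5 C=10): 3' end CCT has 2 G/C ✓; longest run = 2 ✓; GC 15/24 = 62.5%, outside 40.6–61.9% ✗ — fails.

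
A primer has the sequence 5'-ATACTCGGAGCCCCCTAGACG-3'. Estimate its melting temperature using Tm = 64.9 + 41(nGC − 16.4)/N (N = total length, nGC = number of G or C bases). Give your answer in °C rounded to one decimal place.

58.3°C

Base counts: A=5, T=3, G=5, C=8; G+C = 13, N = 21.
Tm = 64.9 + 41·(13 − 16.4)/21 = 64.9 + -139.40/21 = 58.3°C.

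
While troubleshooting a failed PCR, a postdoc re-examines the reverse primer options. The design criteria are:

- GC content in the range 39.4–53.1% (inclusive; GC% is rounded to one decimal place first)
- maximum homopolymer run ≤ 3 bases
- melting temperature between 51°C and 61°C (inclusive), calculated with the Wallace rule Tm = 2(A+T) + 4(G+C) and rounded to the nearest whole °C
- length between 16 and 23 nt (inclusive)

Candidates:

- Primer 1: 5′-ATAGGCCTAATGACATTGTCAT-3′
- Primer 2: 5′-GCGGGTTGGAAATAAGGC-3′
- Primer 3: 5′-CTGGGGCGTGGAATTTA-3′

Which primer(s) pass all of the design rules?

None of the candidates satisfy all criteria.

Primer 1 (22 nt, A=7 T=7 G=4 C=4): GC 8/22 = 36.4%, outside 39.4–53.1% ✗; longest run = 2 ✓; Tm = 2·14 + 4·8 = 60°C ✓; length 22 ✓ — fails.
Primer 2 (18 nt, A=5 T=3 G=8 C=2): GC 10/18 = 55.6%, outside 39.4–53.1% ✗; longest run = 3 ✓; Tm = 2·8 + 4·10 = 56°C ✓; length 18 ✓ — fails.
Primer 3 (17 nt, A=3 T=5 G=7 C=2): GC 9/17 = 52.9% ✓; longest run = 4, exceeds 3 ✗; Tm = 2·8 + 4·9 = 52°C ✓; length 17 ✓ — fails.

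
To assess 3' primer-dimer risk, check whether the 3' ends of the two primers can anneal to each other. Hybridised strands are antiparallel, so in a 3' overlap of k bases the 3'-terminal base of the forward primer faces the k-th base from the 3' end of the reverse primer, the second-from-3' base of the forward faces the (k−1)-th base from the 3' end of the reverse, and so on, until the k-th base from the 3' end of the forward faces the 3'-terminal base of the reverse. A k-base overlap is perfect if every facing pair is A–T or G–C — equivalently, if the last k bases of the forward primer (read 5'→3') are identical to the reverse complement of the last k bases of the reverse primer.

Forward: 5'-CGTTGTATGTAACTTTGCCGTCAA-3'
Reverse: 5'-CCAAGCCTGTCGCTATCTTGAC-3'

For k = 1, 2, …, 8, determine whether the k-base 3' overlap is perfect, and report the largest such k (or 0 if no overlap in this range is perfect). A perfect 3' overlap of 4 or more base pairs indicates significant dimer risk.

Longest perfect overlap: 5 complementary base pairs; significant dimer risk (threshold 4).

Last 8 bases (5'→3') — forward …GCCGTCAA, reverse …ATCTTGAC.
Reverse complement of the reverse primer's last 8 bases: GTCAAGAT; its first k bases are the reverse complement of the reverse primer's last k bases, so a perfect k-base overlap needs the forward primer's last k bases to equal them.
Comparing (forward last k vs required): k=1: A vs G ✗; k=2: AA vs GT ✗; k=3: CAA vs GTC ✗; k=4: TCAA vs GTCA ✗; k=5: GTCAA vs GTCAA ✓; k=6: CGTCAA vs GTCAAG ✗; k=7: CCGTCAA vs GTCAAGA ✗; k=8: GCCGTCAA vs GTCAAGAT ✗.
Only k = 5 is perfect, so the longest perfect 3' overlap is 5.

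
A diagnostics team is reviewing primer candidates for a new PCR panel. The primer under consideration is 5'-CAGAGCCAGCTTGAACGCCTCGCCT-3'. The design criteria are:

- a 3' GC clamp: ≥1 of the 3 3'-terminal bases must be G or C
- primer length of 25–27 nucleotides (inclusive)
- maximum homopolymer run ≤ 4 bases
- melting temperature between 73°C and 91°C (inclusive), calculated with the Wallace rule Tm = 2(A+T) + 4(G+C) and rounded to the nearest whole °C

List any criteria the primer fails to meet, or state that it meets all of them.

Meets all criteria.

Base counts: A=5, T=4, G=6, C=10 (length 25).
GC clamp: 3' end CCT has 2 G/C ✓
length: length 25 ✓
homopolymer run: longest run = 2 ✓
Tm: Tm = 2·9 + 4·16 = 82°C ✓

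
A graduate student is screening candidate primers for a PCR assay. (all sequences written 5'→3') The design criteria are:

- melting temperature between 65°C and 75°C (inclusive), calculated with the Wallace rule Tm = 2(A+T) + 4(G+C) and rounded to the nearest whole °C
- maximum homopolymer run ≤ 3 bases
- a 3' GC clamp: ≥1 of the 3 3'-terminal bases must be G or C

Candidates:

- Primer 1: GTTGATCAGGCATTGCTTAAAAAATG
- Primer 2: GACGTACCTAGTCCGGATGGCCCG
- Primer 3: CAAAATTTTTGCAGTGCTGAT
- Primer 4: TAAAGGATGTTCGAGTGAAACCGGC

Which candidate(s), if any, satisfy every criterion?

Primer 1 (26 nt, A=9 T=8 G=6 C=3): Tm = 2·17 + 4·9 = 70°C ✓; longest run = 6, exceeds 3 ✗; 3' end ATG has 1 G/C ✓ — fails.
Primer 2 (24 nt, A=4 T=4 G=8 C=8): Tm = 2·8 + 4·16 = 80°C, outside 65–75°C ✗; longest run = 3 ✓; 3' end CCG has 3 G/C ✓ — fails.
Primer 3 (21 nt, A=6 T=8 G=4 C=3): Tm = 2·14 + 4·7 = 56°C, outside 65–75°C ✗; longest run = 5, exceeds 3 ✗; 3' end GAT has 1 G/C ✓ — fails.
Primer 4 (25 nt, A=8 T=5 G=8 C=4): Tm = 2·13 + 4·12 = 74°C ✓; longest run = 3 ✓; 3' end GGC has 3 G/C ✓ — passes.

Primer 4 only.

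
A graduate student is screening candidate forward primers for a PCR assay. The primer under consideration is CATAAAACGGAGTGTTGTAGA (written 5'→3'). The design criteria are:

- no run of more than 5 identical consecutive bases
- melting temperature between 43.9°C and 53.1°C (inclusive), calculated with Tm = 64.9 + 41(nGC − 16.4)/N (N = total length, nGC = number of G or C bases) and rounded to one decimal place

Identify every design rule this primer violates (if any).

Meets all criteria.

Base counts: A=8, T=5, G=6, C=2 (length 21).
homopolymer run: longest run = 4 ✓
Tm: Tm = 64.9 + 41·(8 − 16.4)/21 = 48.5°C ✓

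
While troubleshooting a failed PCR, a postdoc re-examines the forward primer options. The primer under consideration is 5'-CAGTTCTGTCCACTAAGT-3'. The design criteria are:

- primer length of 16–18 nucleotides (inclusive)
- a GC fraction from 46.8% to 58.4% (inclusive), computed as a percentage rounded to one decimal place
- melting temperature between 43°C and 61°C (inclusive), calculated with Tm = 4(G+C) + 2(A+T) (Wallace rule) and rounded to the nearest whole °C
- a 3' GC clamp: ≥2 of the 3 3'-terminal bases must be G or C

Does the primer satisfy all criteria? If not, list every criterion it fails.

Fails: GC content, GC clamp.

Base counts: A=4, T=6, G=3, C=5 (length 18).
length: length 18 ✓
GC content: GC 8/18 = 44.4%, outside 46.8–58.4% ✗
Tm: Tm = 2·10 + 4·8 = 52°C ✓
GC clamp: 3' end AGT has 1 G/C, need ≥2 ✗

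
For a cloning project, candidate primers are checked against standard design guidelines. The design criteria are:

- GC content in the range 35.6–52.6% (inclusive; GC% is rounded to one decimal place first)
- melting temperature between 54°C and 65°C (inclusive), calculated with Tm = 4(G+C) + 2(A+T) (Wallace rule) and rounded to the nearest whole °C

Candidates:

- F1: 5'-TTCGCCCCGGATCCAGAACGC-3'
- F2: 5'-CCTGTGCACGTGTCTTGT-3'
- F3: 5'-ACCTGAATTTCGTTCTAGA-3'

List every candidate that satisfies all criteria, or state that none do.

None of the candidates satisfy all criteria.

F1 (21 nt, A=4 T=3 G=5 C=9): GC 14/21 = 66.7%, outside 35.6–52.6% ✗; Tm = 2·7 + 4·14 = 70°C, outside 54–65°C ✗ — fails.
F2 (18 nt, A=1 T=7 G=5 C=5): GC 10/18 = 55.6%, outside 35.6–52.6% ✗; Tm = 2·8 + 4·10 = 56°C ✓ — fails.
F3 (19 nt, A=5 T=7 G=3 C=4): GC 7/19 = 36.8% ✓; Tm = 2·12 + 4·7 = 52°C, outside 54–65°C ✗ — fails.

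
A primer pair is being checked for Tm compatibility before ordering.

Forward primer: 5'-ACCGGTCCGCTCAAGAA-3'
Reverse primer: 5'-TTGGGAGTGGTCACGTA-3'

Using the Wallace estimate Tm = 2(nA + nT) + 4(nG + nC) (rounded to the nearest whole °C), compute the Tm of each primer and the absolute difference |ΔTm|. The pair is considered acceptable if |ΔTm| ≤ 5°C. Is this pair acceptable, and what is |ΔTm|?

|ΔTm| = 2°C; the pair is acceptable.

Forward: A=5 T=2 G=4 C=6 → Tm = 2·7 + 4·10 = 54°C.
Reverse: A=3 T=5 G=7 C=2 → Tm = 2·8 + 4·9 = 52°C.
|ΔTm| = |54 − 52| = 2°C, ≤ 5°C.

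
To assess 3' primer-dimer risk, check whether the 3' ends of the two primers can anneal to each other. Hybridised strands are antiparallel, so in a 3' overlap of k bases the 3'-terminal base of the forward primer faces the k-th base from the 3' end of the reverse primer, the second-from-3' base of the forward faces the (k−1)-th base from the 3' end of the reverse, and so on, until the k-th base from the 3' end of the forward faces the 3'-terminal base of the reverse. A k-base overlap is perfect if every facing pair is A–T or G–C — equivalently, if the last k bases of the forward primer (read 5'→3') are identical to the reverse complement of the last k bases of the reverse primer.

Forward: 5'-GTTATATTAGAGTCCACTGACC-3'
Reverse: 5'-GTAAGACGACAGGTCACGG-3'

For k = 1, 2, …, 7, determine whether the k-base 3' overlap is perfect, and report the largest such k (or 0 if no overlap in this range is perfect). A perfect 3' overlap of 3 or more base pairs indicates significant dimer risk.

Longest perfect overlap: 2 complementary base pairs; below the dimer-risk threshold (threshold 3).

Last 7 bases (5'→3') — forward …ACTGACC, reverse …GTCACGG.
Reverse complement of the reverse primer's last 7 bases: CCGTGAC; its first k bases are the reverse complement of the reverse primer's last k bases, so a perfect k-base overlap needs the forward primer's last k bases to equal them.
Comparing (forward last k vs required): k=1: C vs C ✓; k=2: CC vs CC ✓; k=3: ACC vs CCG ✗; k=4: GACC vs CCGT ✗; k=5: TGACC vs CCGTG ✗; k=6: CTGACC vs CCGTGA ✗; k=7: ACTGACC vs CCGTGAC ✗.
Perfect overlaps at k = 1, 2; the largest is 2.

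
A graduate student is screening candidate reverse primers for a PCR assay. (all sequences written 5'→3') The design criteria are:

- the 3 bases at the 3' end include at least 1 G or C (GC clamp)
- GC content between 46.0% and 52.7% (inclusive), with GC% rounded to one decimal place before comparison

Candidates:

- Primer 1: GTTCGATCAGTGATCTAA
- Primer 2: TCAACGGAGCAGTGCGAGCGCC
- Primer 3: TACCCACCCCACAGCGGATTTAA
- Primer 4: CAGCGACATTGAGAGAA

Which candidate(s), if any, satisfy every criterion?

Primer 1 (18 nt, A=5 T=6 G=4 C=3): 3' end TAA has 0 G/C, need ≥1 ✗; GC 7/18 = 38.9%, outside 46.0–52.7% ✗ — fails.
Primer 2 (22 nt, A=5 T=2 G=8 C=7): 3' end GCC has 3 G/C ✓; GC 15/22 = 68.2%, outside 46.0–52.7% ✗ — fails.
Primer 3 (23 nt, A=7 T=4 G=3 C=9): 3' end TAA has 0 G/C, need ≥1 ✗; GC 12/23 = 52.2% ✓ — fails.
Primer 4 (17 nt, A=7 T=2 G=5 C=3): 3' end GAA has 1 G/C ✓; GC 8/17 = 47.1% ✓ — passes.

Primer 4 only.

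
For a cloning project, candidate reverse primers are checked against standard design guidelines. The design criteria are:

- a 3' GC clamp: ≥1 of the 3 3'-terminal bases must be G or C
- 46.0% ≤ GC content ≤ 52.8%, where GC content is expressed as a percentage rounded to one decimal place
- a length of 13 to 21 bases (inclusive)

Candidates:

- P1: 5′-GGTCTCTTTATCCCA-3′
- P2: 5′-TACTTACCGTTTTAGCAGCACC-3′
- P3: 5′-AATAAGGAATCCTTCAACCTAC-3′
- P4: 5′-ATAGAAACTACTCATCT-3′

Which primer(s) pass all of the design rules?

P1 only.

P1 (15 nt, A=2 T=6 G=2 C=5): 3' end CCA has 2 G/C ✓; GC 7/15 = 46.7% ✓; length 15 ✓ — passes.
P2 (22 nt, A=5 T=7 G=3 C=7): 3' end ACC has 2 G/C ✓; GC 10/22 = 45.5%, outside 46.0–52.8% ✗; length 22, outside 13–21 ✗ — fails.
P3 (22 nt, A=9 T=5 G=2 C=6): 3' end TAC has 1 G/C ✓; GC 8/22 = 36.4%, outside 46.0–52.8% ✗; length 22, outside 13–21 ✗ — fails.
P4 (17 nt, A=7 T=5 G=1 C=4): 3' end TCT has 1 G/C ✓; GC 5/17 = 29.4%, outside 46.0–52.8% ✗; length 17 ✓ — fails.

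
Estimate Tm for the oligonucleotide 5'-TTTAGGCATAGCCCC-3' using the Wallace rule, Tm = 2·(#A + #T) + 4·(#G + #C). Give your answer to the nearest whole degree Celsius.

Base counts: A=3, T=4, G=3, C=5 (length 15).
Tm = 2·(3+4) + 4·(3+5) = 2·7 + 4·8 = 14 + 32 = 46°C.

46°C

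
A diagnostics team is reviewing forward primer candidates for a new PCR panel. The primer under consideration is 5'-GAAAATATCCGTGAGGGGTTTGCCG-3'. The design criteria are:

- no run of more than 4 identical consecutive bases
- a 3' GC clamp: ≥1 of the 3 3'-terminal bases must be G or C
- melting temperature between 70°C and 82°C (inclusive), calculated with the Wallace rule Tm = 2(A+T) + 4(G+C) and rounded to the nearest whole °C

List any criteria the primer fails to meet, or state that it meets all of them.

Base counts: A=6, T=6, G=9, C=4 (length 25).
homopolymer run: longest run = 4 ✓
GC clamp: 3' end CCG has 3 G/C ✓
Tm: Tm = 2·12 + 4·13 = 76°C ✓

Meets all criteria.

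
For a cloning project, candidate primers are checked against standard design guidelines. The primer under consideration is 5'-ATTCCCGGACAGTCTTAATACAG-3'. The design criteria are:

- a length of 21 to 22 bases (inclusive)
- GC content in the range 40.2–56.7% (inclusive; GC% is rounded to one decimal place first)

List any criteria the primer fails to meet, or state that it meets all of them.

Fails: length.

Base counts: A=7, T=6, G=4, C=6 (length 23).
length: length 23, outside 21–22 ✗
GC content: GC 10/23 = 43.5% ✓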